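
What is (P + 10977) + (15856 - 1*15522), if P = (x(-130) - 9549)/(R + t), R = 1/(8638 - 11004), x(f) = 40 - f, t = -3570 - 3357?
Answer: 185401370727/16389283 ≈ 11312.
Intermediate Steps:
t = -6927
R = -1/2366 (R = 1/(-2366) = -1/2366 ≈ -0.00042265)
P = 22190714/16389283 (P = ((40 - 1*(-130)) - 9549)/(-1/2366 - 6927) = ((40 + 130) - 9549)/(-16389283/2366) = (170 - 9549)*(-2366/16389283) = -9379*(-2366/16389283) = 22190714/16389283 ≈ 1.3540)
(P + 10977) + (15856 - 1*15522) = (22190714/16389283 + 10977) + (15856 - 1*15522) = 179927350205/16389283 + (15856 - 15522) = 179927350205/16389283 + 334 = 185401370727/16389283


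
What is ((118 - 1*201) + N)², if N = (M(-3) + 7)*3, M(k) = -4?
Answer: 5476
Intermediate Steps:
N = 9 (N = (-4 + 7)*3 = 3*3 = 9)
((118 - 1*201) + N)² = ((118 - 1*201) + 9)² = ((118 - 201) + 9)² = (-83 + 9)² = (-74)² = 5476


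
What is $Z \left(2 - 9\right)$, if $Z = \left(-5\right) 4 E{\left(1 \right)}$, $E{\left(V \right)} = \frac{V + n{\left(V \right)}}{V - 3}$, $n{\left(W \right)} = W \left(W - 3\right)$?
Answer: $70$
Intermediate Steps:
$n{\left(W \right)} = W \left(-3 + W\right)$
$E{\left(V \right)} = \frac{V + V \left(-3 + V\right)}{-3 + V}$ ($E{\left(V \right)} = \frac{V + V \left(-3 + V\right)}{V - 3} = \frac{V + V \left(-3 + V\right)}{-3 + V}$)
$Z = -10$ ($Z = \left(-5\right) 4 \cdot 1 \frac{1}{-3 + 1} \left(-2 + 1\right) = - 20 \cdot 1 \frac{1}{-2} \left(-1\right) = - 20 \cdot 1 \left(- \frac{1}{2}\right) \left(-1\right) = \left(-20\right) \frac{1}{2} = -10$)
$Z \left(2 - 9\right) = - 10 \left(2 - 9\right) = \left(-10\right) \left(-7\right) = 70$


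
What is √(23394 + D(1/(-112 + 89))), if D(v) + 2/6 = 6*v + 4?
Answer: √111395049/69 ≈ 152.96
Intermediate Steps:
D(v) = 11/3 + 6*v (D(v) = -⅓ + (6*v + 4) = -⅓ + (4 + 6*v) = 11/3 + 6*v)
√(23394 + D(1/(-112 + 89))) = √(23394 + (11/3 + 6/(-112 + 89))) = √(23394 + (11/3 + 6/(-23))) = √(23394 + (11/3 + 6*(-1/23))) = √(23394 + (11/3 - 6/23)) = √(23394 + 235/69) = √(1614421/69) = √111395049/69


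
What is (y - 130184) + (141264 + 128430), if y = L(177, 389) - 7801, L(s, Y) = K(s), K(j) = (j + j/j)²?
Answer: 163393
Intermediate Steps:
K(j) = (1 + j)² (K(j) = (j + 1)² = (1 + j)²)
L(s, Y) = (1 + s)²
y = 23883 (y = (1 + 177)² - 7801 = 178² - 7801 = 31684 - 7801 = 23883)
(y - 130184) + (141264 + 128430) = (23883 - 130184) + (141264 + 128430) = -106301 + 269694 = 163393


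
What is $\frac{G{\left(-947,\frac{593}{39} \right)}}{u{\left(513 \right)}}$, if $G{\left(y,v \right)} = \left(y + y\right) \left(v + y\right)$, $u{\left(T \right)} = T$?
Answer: $\frac{68827960}{20007} \approx 3440.2$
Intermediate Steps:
$G{\left(y,v \right)} = 2 y \left(v + y\right)$
$\frac{G{\left(-947,\frac{593}{39} \right)}}{u{\left(513 \right)}} = \frac{2 \left(-947\right) \left(\frac{593}{39} - 947\right)}{513} = 2 \left(-947\right) \left(593 \cdot \frac{1}{39} - 947\right) \frac{1}{513} = 2 \left(-947\right) \left(\frac{593}{39} - 947\right) \frac{1}{513} = 2 \left(-947\right) \left(- \frac{36340}{39}\right) \frac{1}{513} = \frac{68827960}{39} \cdot \frac{1}{513} = \frac{68827960}{20007}$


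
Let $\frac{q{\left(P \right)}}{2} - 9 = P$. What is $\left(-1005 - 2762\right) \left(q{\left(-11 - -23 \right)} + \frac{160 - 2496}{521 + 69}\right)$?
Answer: $- \frac{42273274}{295} \approx -1.433 \cdot 10^{5}$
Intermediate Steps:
$q{\left(P \right)} = 18 + 2 P$
$\left(-1005 - 2762\right) \left(q{\left(-11 - -23 \right)} + \frac{160 - 2496}{521 + 69}\right) = \left(-1005 - 2762\right) \left(\left(18 + 2 \left(-11 - -23\right)\right) + \frac{160 - 2496}{521 + 69}\right) = - 3767 \left(\left(18 + 2 \left(-11 + 23\right)\right) - \frac{2336}{590}\right) = - 3767 \left(\left(18 + 2 \cdot 12\right) - \frac{1168}{295}\right) = - 3767 \left(\left(18 + 24\right) - \frac{1168}{295}\right) = - 3767 \left(42 - \frac{1168}{295}\right) = \left(-3767\right) \frac{11222}{295} = - \frac{42273274}{295}$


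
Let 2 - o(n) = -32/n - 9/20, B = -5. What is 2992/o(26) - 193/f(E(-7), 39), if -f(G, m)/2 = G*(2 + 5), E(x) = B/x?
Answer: 723991/870 ≈ 832.17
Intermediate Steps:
E(x) = -5/x
f(G, m) = -14*G (f(G, m) = -2*G*(2 + 5) = -2*G*7 = -14*G)
o(n) = 49/20 + 32/n (o(n) = 2 - (-32/n - 9/20) = 2 - (-9/20 - 32/n) = 2 + (9/20 + 32/n) = 49/20 + 32/n)
2992/o(26) - 193/f(E(-7), 39) = 2992/(49/20 + 32/26) - 193/((-(-70)/(-7))) = 2992/(49/20 + 32*(1/26)) - 193/((-(-70)*(-1)/7)) = 2992/(49/20 + 16/13) - 193/((-14*5/7)) = 2992/(957/260) - 193/(-10) = 2992*(260/957) - 193*(-⅒) = 70720/87 + 193/10 = 723991/870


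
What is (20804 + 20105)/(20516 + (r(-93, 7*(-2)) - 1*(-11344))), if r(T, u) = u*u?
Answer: 40909/32056 ≈ 1.2762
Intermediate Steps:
r(T, u) = u**2
(20804 + 20105)/(20516 + (r(-93, 7*(-2)) - 1*(-11344))) = (20804 + 20105)/(20516 + ((7*(-2))**2 - 1*(-11344))) = 40909/(20516 + ((-14)**2 + 11344)) = 40909/(20516 + (196 + 11344)) = 40909/(20516 + 11540) = 40909/32056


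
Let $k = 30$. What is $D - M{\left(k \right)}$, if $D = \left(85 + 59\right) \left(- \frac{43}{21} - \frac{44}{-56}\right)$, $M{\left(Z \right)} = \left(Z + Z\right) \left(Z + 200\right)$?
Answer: $- \frac{97872}{7} \approx -13982.0$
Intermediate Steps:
$M{\left(Z \right)} = 2 Z \left(200 + Z\right)$
$D = - \frac{1272}{7}$ ($D = 144 \left(\left(-43\right) \frac{1}{21} - - \frac{11}{14}\right) = 144 \left(- \frac{43}{21} + \frac{11}{14}\right) = 144 \left(- \frac{53}{42}\right) = - \frac{1272}{7} \approx -181.71$)
$D - M{\left(k \right)} = - \frac{1272}{7} - 2 \cdot 30 \left(200 + 30\right) = - \frac{1272}{7} - 2 \cdot 30 \cdot 230 = - \frac{1272}{7} - 13800 = - \frac{97872}{7}$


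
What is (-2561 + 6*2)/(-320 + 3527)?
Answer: -2549/3207 ≈ -0.79482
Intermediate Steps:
(-2561 + 6*2)/(-320 + 3527) = (-2561 + 12)/3207 = -2549*1/3207 = -2549/3207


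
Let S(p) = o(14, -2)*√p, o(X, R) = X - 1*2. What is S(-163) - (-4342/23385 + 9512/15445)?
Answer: -31075186/72236265 + 12*I*√163 ≈ -0.43019 + 153.21*I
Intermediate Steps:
o(X, R) = -2 + X (o(X, R) = X - 2 = -2 + X)
S(p) = 12*√p (S(p) = (-2 + 14)*√p = 12*√p)
S(-163) - (-4342/23385 + 9512/15445) = 12*√(-163) - (-4342/23385 + 9512/15445) = 12*(I*√163) - (-4342*1/23385 + 9512*(1/15445)) = 12*I*√163 - (-4342/23385 + 9512/15445) = 12*I*√163 - 1*31075186/72236265 = 12*I*√163 - 31075186/72236265 = -31075186/72236265 + 12*I*√163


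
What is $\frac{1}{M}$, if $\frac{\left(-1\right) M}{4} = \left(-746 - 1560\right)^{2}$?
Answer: $- \frac{1}{21270544} \approx -4.7013 \cdot 10^{-8}$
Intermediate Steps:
$M = -21270544$ ($M = - 4 \left(-746 - 1560\right)^{2} = - 4 \left(-2306\right)^{2} = \left(-4\right) 5317636 = -21270544$)
$\frac{1}{M} = \frac{1}{-21270544} = - \frac{1}{21270544}$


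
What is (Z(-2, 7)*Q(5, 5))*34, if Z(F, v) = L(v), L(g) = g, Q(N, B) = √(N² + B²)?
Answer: 1190*√2 ≈ 1682.9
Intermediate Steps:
Q(N, B) = √(B² + N²)
Z(F, v) = v
(Z(-2, 7)*Q(5, 5))*34 = (7*√(5² + 5²))*34 = (7*√(25 + 25))*34 = (7*√50)*34 = (7*(5*√2))*34 = (35*√2)*34 = 1190*√2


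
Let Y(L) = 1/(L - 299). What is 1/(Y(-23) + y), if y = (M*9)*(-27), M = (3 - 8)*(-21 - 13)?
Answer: -322/13301821 ≈ -2.4207e-5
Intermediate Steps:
M = 170 (M = -5*(-34) = 170)
y = -41310 (y = (170*9)*(-27) = 1530*(-27) = -41310)
Y(L) = 1/(-299 + L)
1/(Y(-23) + y) = 1/(1/(-299 - 23) - 41310) = 1/(1/(-322) - 41310) = 1/(-1/322 - 41310) = 1/(-13301821/322) = -322/13301821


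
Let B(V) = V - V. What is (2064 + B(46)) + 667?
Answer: 2731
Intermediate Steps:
B(V) = 0
(2064 + B(46)) + 667 = (2064 + 0) + 667 = 2064 + 667 = 2731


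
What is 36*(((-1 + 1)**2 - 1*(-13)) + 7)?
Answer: 720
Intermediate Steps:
36*(((-1 + 1)**2 - 1*(-13)) + 7) = 36*((0**2 + 13) + 7) = 36*((0 + 13) + 7) = 36*(13 + 7) = 36*20 = 720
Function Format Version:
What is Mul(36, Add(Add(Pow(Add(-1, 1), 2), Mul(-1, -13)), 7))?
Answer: 720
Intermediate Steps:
Mul(36, Add(Add(Pow(Add(-1, 1), 2), Mul(-1, -13)), 7)) = Mul(36, Add(Add(Pow(0, 2), 13), 7)) = Mul(36, Add(Add(0, 13), 7)) = Mul(36, Add(13, 7)) = Mul(36, 20) = 720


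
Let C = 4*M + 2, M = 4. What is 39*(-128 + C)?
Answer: -4290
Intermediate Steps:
C = 18 (C = 4*4 + 2 = 16 + 2 = 18)
39*(-128 + C) = 39*(-128 + 18) = 39*(-110) = -4290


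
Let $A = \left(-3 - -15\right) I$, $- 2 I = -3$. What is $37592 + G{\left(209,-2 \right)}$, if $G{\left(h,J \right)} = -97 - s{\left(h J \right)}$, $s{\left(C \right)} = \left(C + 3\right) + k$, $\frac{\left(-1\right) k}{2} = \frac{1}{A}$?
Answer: $\frac{341191}{9} \approx 37910.0$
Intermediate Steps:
$I = \frac{3}{2}$ ($I = \left(- \frac{1}{2}\right) \left(-3\right) = \frac{3}{2} \approx 1.5$)
$A = 18$ ($A = \left(-3 - -15\right) \frac{3}{2} = \left(-3 + 15\right) \frac{3}{2} = 12 \cdot \frac{3}{2} = 18$)
$k = - \frac{1}{9}$ ($k = - \frac{2}{18} = \left(-2\right) \frac{1}{18} = - \frac{1}{9} \approx -0.11111$)
$s{\left(C \right)} = \frac{26}{9} + C$ ($s{\left(C \right)} = \left(C + 3\right) - \frac{1}{9} = \left(3 + C\right) - \frac{1}{9} = \frac{26}{9} + C$)
$G{\left(h,J \right)} = - \frac{899}{9} - J h$ ($G{\left(h,J \right)} = -97 - \left(\frac{26}{9} + h J\right) = -97 - \left(\frac{26}{9} + J h\right) = - \frac{899}{9} - J h$)
$37592 + G{\left(209,-2 \right)} = 37592 - \left(\frac{899}{9} - 418\right) = 37592 + \left(- \frac{899}{9} + 418\right) = 37592 + \frac{2863}{9} = \frac{341191}{9}$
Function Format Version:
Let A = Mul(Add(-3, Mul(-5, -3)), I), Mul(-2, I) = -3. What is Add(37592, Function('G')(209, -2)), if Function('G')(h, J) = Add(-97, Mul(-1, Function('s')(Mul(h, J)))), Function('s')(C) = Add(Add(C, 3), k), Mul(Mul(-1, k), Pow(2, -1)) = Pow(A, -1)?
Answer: Rational(341191, 9) ≈ 37910.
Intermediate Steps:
I = Rational(3, 2) (I = Mul(Rational(-1, 2), -3) = Rational(3, 2) ≈ 1.5000)
A = 18 (A = Mul(Add(-3, Mul(-5, -3)), Rational(3, 2)) = Mul(Add(-3, 15), Rational(3, 2)) = Mul(12, Rational(3, 2)) = 18)
k = Rational(-1, 9) (k = Mul(-2, Pow(18, -1)) = Mul(-2, Rational(1, 18)) = Rational(-1, 9) ≈ -0.11111)
Function('s')(C) = Add(Rational(26, 9), C) (Function('s')(C) = Add(Add(C, 3), Rational(-1, 9)) = Add(Add(3, C), Rational(-1, 9)) = Add(Rational(26, 9), C))
Function('G')(h, J) = Add(Rational(-899, 9), Mul(-1, J, h)) (Function('G')(h, J) = Add(-97, Mul(-1, Add(Rational(26, 9), Mul(h, J)))) = Add(-97, Mul(-1, Add(Rational(26, 9), Mul(J, h)))) = Add(-97, Add(Rational(-26, 9), Mul(-1, J, h))) = Add(Rational(-899, 9), Mul(-1, J, h)))
Add(37592, Function('G')(209, -2)) = Add(37592, Add(Rational(-899, 9), Mul(-1, -2, 209))) = Add(37592, Add(Rational(-899, 9), 418)) = Add(37592, Rational(2863, 9)) = Rational(341191, 9)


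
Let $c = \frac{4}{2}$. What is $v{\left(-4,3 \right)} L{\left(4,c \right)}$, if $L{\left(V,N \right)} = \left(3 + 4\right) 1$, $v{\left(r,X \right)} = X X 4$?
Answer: $252$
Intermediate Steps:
$c = 2$ ($c = 4 \cdot \frac{1}{2} = 2$)
$v{\left(r,X \right)} = 4 X^{2}$ ($v{\left(r,X \right)} = X^{2} \cdot 4 = 4 X^{2}$)
$L{\left(V,N \right)} = 7$ ($L{\left(V,N \right)} = 7 \cdot 1 = 7$)
$v{\left(-4,3 \right)} L{\left(4,c \right)} = 4 \cdot 3^{2} \cdot 7 = 4 \cdot 9 \cdot 7 = 36 \cdot 7 = 252$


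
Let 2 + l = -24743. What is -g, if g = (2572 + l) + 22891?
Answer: -718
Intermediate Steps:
l = -24745 (l = -2 - 24743 = -24745)
g = 718 (g = (2572 - 24745) + 22891 = -22173 + 22891 = 718)
-g = -1*718 = -718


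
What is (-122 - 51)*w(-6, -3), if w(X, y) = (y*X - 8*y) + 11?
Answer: -9169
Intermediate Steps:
w(X, y) = 11 - 8*y + X*y (w(X, y) = (X*y - 8*y) + 11 = (-8*y + X*y) + 11 = 11 - 8*y + X*y)
(-122 - 51)*w(-6, -3) = (-122 - 51)*(11 - 8*(-3) - 6*(-3)) = -173*(11 + 24 + 18) = -173*53 = -9169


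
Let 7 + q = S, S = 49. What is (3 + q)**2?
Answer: 2025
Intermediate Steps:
q = 42 (q = -7 + 49 = 42)
(3 + q)**2 = (3 + 42)**2 = 45**2 = 2025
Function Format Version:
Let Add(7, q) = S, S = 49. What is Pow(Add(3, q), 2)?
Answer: 2025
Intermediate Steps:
q = 42 (q = Add(-7, 49) = 42)
Pow(Add(3, q), 2) = Pow(Add(3, 42), 2) = Pow(45, 2) = 2025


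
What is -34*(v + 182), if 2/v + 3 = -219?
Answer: -686834/111 ≈ -6187.7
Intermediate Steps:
v = -1/111 (v = 2/(-3 - 219) = 2/(-222) = 2*(-1/222) = -1/111 ≈ -0.0090090)
-34*(v + 182) = -34*(-1/111 + 182) = -34*20201/111 = -686834/111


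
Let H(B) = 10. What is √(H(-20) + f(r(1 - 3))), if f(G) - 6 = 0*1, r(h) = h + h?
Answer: 4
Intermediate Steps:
r(h) = 2*h
f(G) = 6 (f(G) = 6 + 0*1 = 6 + 0 = 6)
√(H(-20) + f(r(1 - 3))) = √(10 + 6) = √16 = 4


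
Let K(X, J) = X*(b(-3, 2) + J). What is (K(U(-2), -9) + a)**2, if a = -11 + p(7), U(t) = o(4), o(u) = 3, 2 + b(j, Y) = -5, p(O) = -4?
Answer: 3969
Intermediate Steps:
b(j, Y) = -7 (b(j, Y) = -2 - 5 = -7)
U(t) = 3
K(X, J) = X*(-7 + J)
a = -15 (a = -11 - 4 = -15)
(K(U(-2), -9) + a)**2 = (3*(-7 - 9) - 15)**2 = (3*(-16) - 15)**2 = (-48 - 15)**2 = (-63)**2 = 3969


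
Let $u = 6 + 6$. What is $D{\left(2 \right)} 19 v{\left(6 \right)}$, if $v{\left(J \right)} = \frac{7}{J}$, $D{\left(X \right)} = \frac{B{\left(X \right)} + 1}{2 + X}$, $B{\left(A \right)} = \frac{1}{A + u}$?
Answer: $\frac{95}{16} \approx 5.9375$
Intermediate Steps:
$u = 12$
$B{\left(A \right)} = \frac{1}{12 + A}$ ($B{\left(A \right)} = \frac{1}{A + 12} = \frac{1}{12 + A}$)
$D{\left(X \right)} = \frac{1 + \frac{1}{12 + X}}{2 + X}$ ($D{\left(X \right)} = \frac{\frac{1}{12 + X} + 1}{2 + X} = \frac{1 + \frac{1}{12 + X}}{2 + X}$)
$D{\left(2 \right)} 19 v{\left(6 \right)} = \frac{13 + 2}{\left(2 + 2\right) \left(12 + 2\right)} 19 \cdot \frac{7}{6} = \frac{1}{4} \cdot \frac{1}{14} \cdot 15 \cdot 19 \cdot 7 \cdot \frac{1}{6} = \frac{1}{4} \cdot \frac{1}{14} \cdot 15 \cdot 19 \cdot \frac{7}{6} = \frac{15}{56} \cdot 19 \cdot \frac{7}{6} = \frac{285}{56} \cdot \frac{7}{6} = \frac{95}{16}$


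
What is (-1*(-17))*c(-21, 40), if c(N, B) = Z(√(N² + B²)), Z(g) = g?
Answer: 17*√2041 ≈ 768.02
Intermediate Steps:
c(N, B) = √(B² + N²) (c(N, B) = √(N² + B²) = √(B² + N²))
(-1*(-17))*c(-21, 40) = (-1*(-17))*√(40² + (-21)²) = 17*√(1600 + 441) = 17*√2041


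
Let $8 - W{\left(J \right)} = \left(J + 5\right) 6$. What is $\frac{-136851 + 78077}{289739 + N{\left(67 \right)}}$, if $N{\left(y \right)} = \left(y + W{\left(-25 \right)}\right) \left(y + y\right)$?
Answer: $- \frac{58774}{315869} \approx -0.18607$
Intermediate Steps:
$W{\left(J \right)} = -22 - 6 J$ ($W{\left(J \right)} = 8 - \left(J + 5\right) 6 = 8 - \left(5 + J\right) 6 = 8 - \left(30 + 6 J\right) = -22 - 6 J$)
$N{\left(y \right)} = 2 y \left(128 + y\right)$ ($N{\left(y \right)} = \left(y - -128\right) \left(y + y\right) = \left(y + \left(-22 + 150\right)\right) 2 y = \left(y + 128\right) 2 y = \left(128 + y\right) 2 y = 2 y \left(128 + y\right)$)
$\frac{-136851 + 78077}{289739 + N{\left(67 \right)}} = \frac{-136851 + 78077}{289739 + 2 \cdot 67 \left(128 + 67\right)} = - \frac{58774}{289739 + 2 \cdot 67 \cdot 195} = - \frac{58774}{289739 + 26130} = - \frac{58774}{315869}$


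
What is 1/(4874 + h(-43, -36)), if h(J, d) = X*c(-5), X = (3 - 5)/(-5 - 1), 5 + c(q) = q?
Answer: 3/14612 ≈ 0.00020531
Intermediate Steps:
c(q) = -5 + q
X = 1/3 (X = -2/(-6) = -2*(-1/6) = 1/3 ≈ 0.33333)
h(J, d) = -10/3 (h(J, d) = (-5 - 5)/3 = (1/3)*(-10) = -10/3)
1/(4874 + h(-43, -36)) = 1/(4874 - 10/3) = 1/(14612/3) = 3/14612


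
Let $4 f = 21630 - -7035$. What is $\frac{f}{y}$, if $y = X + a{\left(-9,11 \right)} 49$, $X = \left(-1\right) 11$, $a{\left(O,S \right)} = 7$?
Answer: $\frac{28665}{1328} \approx 21.585$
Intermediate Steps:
$X = -11$
$y = 332$ ($y = -11 + 7 \cdot 49 = -11 + 343 = 332$)
$f = \frac{28665}{4}$ ($f = \frac{21630 - -7035}{4} = \frac{21630 + 7035}{4} = \frac{1}{4} \cdot 28665 = \frac{28665}{4} \approx 7166.3$)
$\frac{f}{y} = \frac{28665}{4 \cdot 332} = \frac{28665}{4} \cdot \frac{1}{332} = \frac{28665}{1328}$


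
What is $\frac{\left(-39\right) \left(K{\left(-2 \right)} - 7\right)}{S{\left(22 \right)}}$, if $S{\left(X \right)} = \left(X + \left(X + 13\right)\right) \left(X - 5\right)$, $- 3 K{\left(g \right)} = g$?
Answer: $\frac{13}{51} \approx 0.2549$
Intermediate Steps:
$K{\left(g \right)} = - \frac{g}{3}$
$S{\left(X \right)} = \left(-5 + X\right) \left(13 + 2 X\right)$ ($S{\left(X \right)} = \left(X + \left(13 + X\right)\right) \left(-5 + X\right) = \left(13 + 2 X\right) \left(-5 + X\right) = \left(-5 + X\right) \left(13 + 2 X\right)$)
$\frac{\left(-39\right) \left(K{\left(-2 \right)} - 7\right)}{S{\left(22 \right)}} = \frac{\left(-39\right) \left(\left(- \frac{1}{3}\right) \left(-2\right) - 7\right)}{-65 + 2 \cdot 22^{2} + 3 \cdot 22} = \frac{\left(-39\right) \left(\frac{2}{3} - 7\right)}{-65 + 2 \cdot 484 + 66} = \frac{\left(-39\right) \left(- \frac{19}{3}\right)}{-65 + 968 + 66} = \frac{247}{969} = 247 \cdot \frac{1}{969} = \frac{13}{51}$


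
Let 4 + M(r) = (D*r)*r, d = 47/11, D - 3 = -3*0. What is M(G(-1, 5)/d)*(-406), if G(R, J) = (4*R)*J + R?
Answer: -61406282/2209 ≈ -27798.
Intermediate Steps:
D = 3 (D = 3 - 3*0 = 3 + 0 = 3)
G(R, J) = R + 4*J*R (G(R, J) = 4*J*R + R = R + 4*J*R)
d = 47/11 (d = 47*(1/11) = 47/11 ≈ 4.2727)
M(r) = -4 + 3*r² (M(r) = -4 + (3*r)*r = -4 + 3*r²)
M(G(-1, 5)/d)*(-406) = (-4 + 3*((-(1 + 4*5))/(47/11))²)*(-406) = (-4 + 3*(-(1 + 20)*(11/47))²)*(-406) = (-4 + 3*(-1*21*(11/47))²)*(-406) = (-4 + 3*(-21*11/47)²)*(-406) = (-4 + 3*(-231/47)²)*(-406) = (-4 + 3*(53361/2209))*(-406) = (-4 + 160083/2209)*(-406) = (151247/2209)*(-406) = -61406282/2209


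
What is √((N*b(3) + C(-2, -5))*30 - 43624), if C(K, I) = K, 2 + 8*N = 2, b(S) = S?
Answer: 2*I*√10921 ≈ 209.01*I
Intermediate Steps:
N = 0 (N = -¼ + (⅛)*2 = -¼ + ¼ = 0)
√((N*b(3) + C(-2, -5))*30 - 43624) = √((0*3 - 2)*30 - 43624) = √((0 - 2)*30 - 43624) = √(-2*30 - 43624) = √(-60 - 43624) = √(-43684) = 2*I*√10921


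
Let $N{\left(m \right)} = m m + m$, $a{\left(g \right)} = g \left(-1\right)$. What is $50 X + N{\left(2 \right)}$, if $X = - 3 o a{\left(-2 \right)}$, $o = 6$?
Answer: $-1794$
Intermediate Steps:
$a{\left(g \right)} = - g$
$X = -36$ ($X = \left(-3\right) 6 \left(\left(-1\right) \left(-2\right)\right) = \left(-18\right) 2 = -36$)
$N{\left(m \right)} = m + m^{2}$ ($N{\left(m \right)} = m^{2} + m = m + m^{2}$)
$50 X + N{\left(2 \right)} = 50 \left(-36\right) + 2 \left(1 + 2\right) = -1800 + 2 \cdot 3 = -1800 + 6 = -1794$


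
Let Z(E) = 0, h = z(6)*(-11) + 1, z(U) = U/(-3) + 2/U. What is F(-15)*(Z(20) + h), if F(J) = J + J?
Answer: -580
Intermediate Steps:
z(U) = 2/U - U/3 (z(U) = U*(-⅓) + 2/U = -U/3 + 2/U = 2/U - U/3)
F(J) = 2*J
h = 58/3 (h = (2/6 - ⅓*6)*(-11) + 1 = (2*(⅙) - 2)*(-11) + 1 = (⅓ - 2)*(-11) + 1 = -5/3*(-11) + 1 = 55/3 + 1 = 58/3 ≈ 19.333)
F(-15)*(Z(20) + h) = (2*(-15))*(0 + 58/3) = -30*58/3 = -580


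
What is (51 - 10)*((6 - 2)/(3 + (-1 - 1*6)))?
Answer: -41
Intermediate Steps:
(51 - 10)*((6 - 2)/(3 + (-1 - 1*6))) = 41*(4/(3 + (-1 - 6))) = 41*(4/(3 - 7)) = 41*(4/(-4)) = 41*(4*(-¼)) = 41*(-1) = -41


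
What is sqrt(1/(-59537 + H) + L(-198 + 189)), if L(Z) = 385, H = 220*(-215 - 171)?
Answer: 2*sqrt(2008528105602)/144457 ≈ 19.621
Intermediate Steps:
H = -84920 (H = 220*(-386) = -84920)
sqrt(1/(-59537 + H) + L(-198 + 189)) = sqrt(1/(-59537 - 84920) + 385) = sqrt(1/(-144457) + 385) = sqrt(-1/144457 + 385) = sqrt(55615944/144457) = 2*sqrt(2008528105602)/144457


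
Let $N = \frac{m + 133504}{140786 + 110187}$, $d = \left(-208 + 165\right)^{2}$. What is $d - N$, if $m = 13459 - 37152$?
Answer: $\frac{463939266}{250973} \approx 1848.6$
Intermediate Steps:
$m = -23693$
$d = 1849$ ($d = \left(-43\right)^{2} = 1849$)
$N = \frac{109811}{250973}$ ($N = \frac{-23693 + 133504}{140786 + 110187} = \frac{109811}{250973} \approx 0.43754$)
$d - N = 1849 - \frac{109811}{250973} = \frac{463939266}{250973}$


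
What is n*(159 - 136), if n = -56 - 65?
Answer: -2783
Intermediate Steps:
n = -121
n*(159 - 136) = -121*(159 - 136) = -121*23 = -2783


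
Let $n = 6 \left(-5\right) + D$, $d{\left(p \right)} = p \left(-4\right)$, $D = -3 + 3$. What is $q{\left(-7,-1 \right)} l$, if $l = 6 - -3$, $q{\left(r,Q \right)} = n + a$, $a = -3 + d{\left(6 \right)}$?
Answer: $-513$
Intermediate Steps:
$D = 0$
$d{\left(p \right)} = - 4 p$
$n = -30$ ($n = 6 \left(-5\right) + 0 = -30 + 0 = -30$)
$a = -27$ ($a = -3 - 24 = -27$)
$q{\left(r,Q \right)} = -57$ ($q{\left(r,Q \right)} = -30 - 27 = -57$)
$l = 9$ ($l = 6 + 3 = 9$)
$q{\left(-7,-1 \right)} l = \left(-57\right) 9 = -513$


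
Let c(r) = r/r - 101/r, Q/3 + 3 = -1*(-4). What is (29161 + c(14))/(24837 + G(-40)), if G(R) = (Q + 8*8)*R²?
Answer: 408167/1848518 ≈ 0.22081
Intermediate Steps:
Q = 3 (Q = -9 + 3*(-1*(-4)) = -9 + 3*4 = -9 + 12 = 3)
G(R) = 67*R² (G(R) = (3 + 8*8)*R² = (3 + 64)*R² = 67*R²)
c(r) = 1 - 101/r
(29161 + c(14))/(24837 + G(-40)) = (29161 + (-101 + 14)/14)/(24837 + 67*(-40)²) = (29161 + (1/14)*(-87))/(24837 + 67*1600) = (29161 - 87/14)/(24837 + 107200) = (408167/14)/132037 = (408167/14)*(1/132037) = 408167/1848518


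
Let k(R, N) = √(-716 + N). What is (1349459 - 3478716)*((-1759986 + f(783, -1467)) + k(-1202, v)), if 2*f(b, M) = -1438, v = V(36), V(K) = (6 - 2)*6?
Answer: 3748993446185 - 4258514*I*√173 ≈ 3.749e+12 - 5.6012e+7*I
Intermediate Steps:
V(K) = 24 (V(K) = 4*6 = 24)
v = 24
f(b, M) = -719 (f(b, M) = (½)*(-1438) = -719)
(1349459 - 3478716)*((-1759986 + f(783, -1467)) + k(-1202, v)) = (1349459 - 3478716)*((-1759986 - 719) + √(-716 + 24)) = -2129257*(-1760705 + √(-692)) = -2129257*(-1760705 + 2*I*√173) = 3748993446185 - 4258514*I*√173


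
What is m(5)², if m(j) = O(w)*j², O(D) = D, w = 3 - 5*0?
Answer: 5625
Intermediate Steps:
w = 3 (w = 3 + 0 = 3)
m(j) = 3*j²
m(5)² = (3*5²)² = (3*25)² = 75² = 5625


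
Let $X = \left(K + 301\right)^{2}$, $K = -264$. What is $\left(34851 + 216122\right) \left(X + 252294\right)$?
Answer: $63662564099$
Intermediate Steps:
$X = 1369$ ($X = \left(-264 + 301\right)^{2} = 37^{2} = 1369$)
$\left(34851 + 216122\right) \left(X + 252294\right) = \left(34851 + 216122\right) \left(1369 + 252294\right) = 250973 \cdot 253663 = 63662564099$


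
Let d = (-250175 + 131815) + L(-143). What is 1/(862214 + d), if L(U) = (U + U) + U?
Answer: 1/743425 ≈ 1.3451e-6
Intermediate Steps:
L(U) = 3*U (L(U) = 2*U + U = 3*U)
d = -118789 (d = (-250175 + 131815) + 3*(-143) = -118360 - 429 = -118789)
1/(862214 + d) = 1/(862214 - 118789) = 1/743425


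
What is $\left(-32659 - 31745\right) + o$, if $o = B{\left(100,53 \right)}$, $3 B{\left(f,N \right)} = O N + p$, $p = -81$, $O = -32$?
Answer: $- \frac{194989}{3} \approx -64996.0$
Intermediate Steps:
$B{\left(f,N \right)} = -27 - \frac{32 N}{3}$ ($B{\left(f,N \right)} = \frac{- 32 N - 81}{3} = \frac{-81 - 32 N}{3} = -27 - \frac{32 N}{3}$)
$o = - \frac{1777}{3}$ ($o = -27 - \frac{1696}{3} = - \frac{1777}{3} \approx -592.33$)
$\left(-32659 - 31745\right) + o = \left(-32659 - 31745\right) - \frac{1777}{3} = -64404 - \frac{1777}{3} = - \frac{194989}{3}$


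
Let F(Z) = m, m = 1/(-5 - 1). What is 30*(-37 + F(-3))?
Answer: -1115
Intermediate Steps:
m = -⅙ (m = 1/(-6) = -⅙ ≈ -0.16667)
F(Z) = -⅙
30*(-37 + F(-3)) = 30*(-37 - ⅙) = 30*(-223/6) = -1115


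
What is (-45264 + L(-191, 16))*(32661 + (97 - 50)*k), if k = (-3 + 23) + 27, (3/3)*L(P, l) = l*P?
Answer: -1684918400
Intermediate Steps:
L(P, l) = P*l (L(P, l) = l*P = P*l)
k = 47 (k = 20 + 27 = 47)
(-45264 + L(-191, 16))*(32661 + (97 - 50)*k) = (-45264 - 191*16)*(32661 + (97 - 50)*47) = (-45264 - 3056)*(32661 + 47*47) = -48320*(32661 + 2209) = -48320*34870 = -1684918400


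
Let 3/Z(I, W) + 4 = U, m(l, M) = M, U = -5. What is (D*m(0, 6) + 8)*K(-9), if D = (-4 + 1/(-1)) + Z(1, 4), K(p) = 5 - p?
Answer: -336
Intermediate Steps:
Z(I, W) = -⅓ (Z(I, W) = 3/(-4 - 5) = 3/(-9) = 3*(-⅑) = -⅓)
D = -16/3 (D = (-4 + 1/(-1)) - ⅓ = (-4 - 1) - ⅓ = -5 - ⅓ = -16/3 ≈ -5.3333)
(D*m(0, 6) + 8)*K(-9) = (-16/3*6 + 8)*(5 - 1*(-9)) = (-32 + 8)*(5 + 9) = -24*14 = -336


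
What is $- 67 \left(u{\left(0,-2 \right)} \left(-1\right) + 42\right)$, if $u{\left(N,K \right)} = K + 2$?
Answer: $-2814$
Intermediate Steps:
$u{\left(N,K \right)} = 2 + K$
$- 67 \left(u{\left(0,-2 \right)} \left(-1\right) + 42\right) = - 67 \left(\left(2 - 2\right) \left(-1\right) + 42\right) = - 67 \left(0 \left(-1\right) + 42\right) = - 67 \left(0 + 42\right) = \left(-67\right) 42 = -2814$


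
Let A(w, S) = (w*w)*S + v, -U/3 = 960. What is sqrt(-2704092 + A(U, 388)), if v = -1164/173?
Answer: 2*sqrt(24059347724490)/173 ≈ 56706.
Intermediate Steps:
U = -2880 (U = -3*960 = -2880)
v = -1164/173 (v = -1164*1/173 = -1164/173 ≈ -6.7283)
A(w, S) = -1164/173 + S*w**2 (A(w, S) = (w*w)*S - 1164/173 = w**2*S - 1164/173 = S*w**2 - 1164/173 = -1164/173 + S*w**2)
sqrt(-2704092 + A(U, 388)) = sqrt(-2704092 + (-1164/173 + 388*(-2880)**2)) = sqrt(-2704092 + (-1164/173 + 388*8294400)) = sqrt(-2704092 + (-1164/173 + 3218227200)) = sqrt(-2704092 + 556753304436/173) = sqrt(556285496520/173) = 2*sqrt(24059347724490)/173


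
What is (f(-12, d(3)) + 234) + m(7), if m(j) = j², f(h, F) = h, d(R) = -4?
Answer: 271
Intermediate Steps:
(f(-12, d(3)) + 234) + m(7) = (-12 + 234) + 7² = 222 + 49 = 271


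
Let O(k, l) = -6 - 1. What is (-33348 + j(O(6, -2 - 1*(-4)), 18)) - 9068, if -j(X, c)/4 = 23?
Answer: -42508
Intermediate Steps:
O(k, l) = -7
j(X, c) = -92 (j(X, c) = -4*23 = -92)
(-33348 + j(O(6, -2 - 1*(-4)), 18)) - 9068 = (-33348 - 92) - 9068 = -33440 - 9068 = -42508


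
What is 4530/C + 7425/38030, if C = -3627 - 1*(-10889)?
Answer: 22619625/27617386 ≈ 0.81904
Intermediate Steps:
C = 7262 (C = -3627 + 10889 = 7262)
4530/C + 7425/38030 = 4530/7262 + 7425/38030 = 4530*(1/7262) + 7425*(1/38030) = 2265/3631 + 1485/7606 = 22619625/27617386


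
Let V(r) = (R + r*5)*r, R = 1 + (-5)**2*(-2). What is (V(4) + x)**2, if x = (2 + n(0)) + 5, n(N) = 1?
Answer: 11664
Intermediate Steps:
R = -49 (R = 1 + 25*(-2) = 1 - 50 = -49)
V(r) = r*(-49 + 5*r) (V(r) = (-49 + r*5)*r = (-49 + 5*r)*r = r*(-49 + 5*r))
x = 8 (x = (2 + 1) + 5 = 3 + 5 = 8)
(V(4) + x)**2 = (4*(-49 + 5*4) + 8)**2 = (4*(-49 + 20) + 8)**2 = (4*(-29) + 8)**2 = (-116 + 8)**2 = (-108)**2 = 11664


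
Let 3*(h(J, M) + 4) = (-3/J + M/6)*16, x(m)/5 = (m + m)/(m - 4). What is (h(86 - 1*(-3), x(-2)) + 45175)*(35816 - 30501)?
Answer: 576957074315/2403 ≈ 2.4010e+8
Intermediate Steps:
x(m) = 10*m/(-4 + m) (x(m) = 5*((m + m)/(m - 4)) = 5*((2*m)/(-4 + m)) = 5*(2*m/(-4 + m)) = 10*m/(-4 + m))
h(J, M) = -4 - 16/J + 8*M/9 (h(J, M) = -4 + ((-3/J + M/6)*16)/3 = -4 + (-48/J + 8*M/3)/3 = -4 + (-16/J + 8*M/9) = -4 - 16/J + 8*M/9)
(h(86 - 1*(-3), x(-2)) + 45175)*(35816 - 30501) = ((-4 - 16/(86 - 1*(-3)) + 8*(10*(-2)/(-4 - 2))/9) + 45175)*(35816 - 30501) = ((-4 - 16/(86 + 3) + 8*(10*(-2)/(-6))/9) + 45175)*5315 = ((-4 - 16/89 + 8*(10*(-2)*(-⅙))/9) + 45175)*5315 = ((-4 - 16*1/89 + (8/9)*(10/3)) + 45175)*5315 = ((-4 - 16/89 + 80/27) + 45175)*5315 = (-2924/2403 + 45175)*5315 = (108552601/2403)*5315 = 576957074315/2403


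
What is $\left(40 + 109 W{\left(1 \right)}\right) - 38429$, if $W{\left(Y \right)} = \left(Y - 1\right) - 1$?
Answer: $-38498$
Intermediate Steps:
$W{\left(Y \right)} = -2 + Y$ ($W{\left(Y \right)} = \left(-1 + Y\right) - 1 = -2 + Y$)
$\left(40 + 109 W{\left(1 \right)}\right) - 38429 = \left(40 + 109 \left(-2 + 1\right)\right) - 38429 = \left(40 + 109 \left(-1\right)\right) - 38429 = \left(40 - 109\right) - 38429 = -69 - 38429 = -38498$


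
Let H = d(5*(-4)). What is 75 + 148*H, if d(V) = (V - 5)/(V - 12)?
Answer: 1525/8 ≈ 190.63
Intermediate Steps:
d(V) = (-5 + V)/(-12 + V)
H = 25/32 (H = (-5 + 5*(-4))/(-12 + 5*(-4)) = (-5 - 20)/(-12 - 20) = -25/(-32) = -1/32*(-25) = 25/32 ≈ 0.78125)
75 + 148*H = 75 + 148*(25/32) = 75 + 925/8 = 1525/8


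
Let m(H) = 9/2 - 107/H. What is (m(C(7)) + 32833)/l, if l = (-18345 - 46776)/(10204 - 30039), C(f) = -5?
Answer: 1303512563/130242 ≈ 10008.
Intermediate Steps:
m(H) = 9/2 - 107/H (m(H) = 9*(½) - 107/H = 9/2 - 107/H)
l = 65121/19835 (l = -65121/(-19835) = -65121*(-1/19835) = 65121/19835 ≈ 3.2831)
(m(C(7)) + 32833)/l = ((9/2 - 107/(-5)) + 32833)/(65121/19835) = ((9/2 - 107*(-⅕)) + 32833)*(19835/65121) = ((9/2 + 107/5) + 32833)*(19835/65121) = (259/10 + 32833)*(19835/65121) = (328589/10)*(19835/65121) = 1303512563/130242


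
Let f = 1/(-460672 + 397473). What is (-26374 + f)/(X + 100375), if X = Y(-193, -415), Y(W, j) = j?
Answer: -1666810427/6317372040 ≈ -0.26385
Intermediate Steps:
X = -415
f = -1/63199 (f = 1/(-63199) = -1/63199 ≈ -1.5823e-5)
(-26374 + f)/(X + 100375) = (-26374 - 1/63199)/(-415 + 100375) = -1666810427/63199/99960 = -1666810427/63199*1/99960 = -1666810427/6317372040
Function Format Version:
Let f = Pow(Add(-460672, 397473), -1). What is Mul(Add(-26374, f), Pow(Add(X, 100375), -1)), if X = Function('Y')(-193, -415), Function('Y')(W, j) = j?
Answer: Rational(-1666810427, 6317372040) ≈ -0.26385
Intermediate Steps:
X = -415
f = Rational(-1, 63199) (f = Pow(-63199, -1) = Rational(-1, 63199) ≈ -1.5823e-5)
Mul(Add(-26374, f), Pow(Add(X, 100375), -1)) = Mul(Add(-26374, Rational(-1, 63199)), Pow(Add(-415, 100375), -1)) = Mul(Rational(-1666810427, 63199), Pow(99960, -1)) = Mul(Rational(-1666810427, 63199), Rational(1, 99960)) = Rational(-1666810427, 6317372040)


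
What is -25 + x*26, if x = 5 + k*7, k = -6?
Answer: -987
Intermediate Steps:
x = -37 (x = 5 - 6*7 = 5 - 42 = -37)
-25 + x*26 = -25 - 37*26 = -25 - 962 = -987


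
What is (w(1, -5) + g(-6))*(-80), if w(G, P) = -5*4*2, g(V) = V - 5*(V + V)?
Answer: -1120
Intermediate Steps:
g(V) = -9*V (g(V) = V - 10*V = -9*V)
w(G, P) = -40 (w(G, P) = -20*2 = -40)
(w(1, -5) + g(-6))*(-80) = (-40 - 9*(-6))*(-80) = (-40 + 54)*(-80) = 14*(-80) = -1120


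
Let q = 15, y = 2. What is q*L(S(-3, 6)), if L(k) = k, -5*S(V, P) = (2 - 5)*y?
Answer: 18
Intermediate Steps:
S(V, P) = 6/5 (S(V, P) = -(2 - 5)*2/5 = -(-3)*2/5 = -⅕*(-6) = 6/5)
q*L(S(-3, 6)) = 15*(6/5) = 18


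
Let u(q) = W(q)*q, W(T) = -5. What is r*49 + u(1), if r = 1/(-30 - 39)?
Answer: -394/69 ≈ -5.7101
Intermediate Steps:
u(q) = -5*q
r = -1/69 (r = 1/(-69) = -1/69 ≈ -0.014493)
r*49 + u(1) = -1/69*49 - 5*1 = -49/69 - 5 = -394/69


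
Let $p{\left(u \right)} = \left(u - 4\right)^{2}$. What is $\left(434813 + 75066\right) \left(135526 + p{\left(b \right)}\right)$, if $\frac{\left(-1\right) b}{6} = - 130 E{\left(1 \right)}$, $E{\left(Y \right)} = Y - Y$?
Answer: $69110019418$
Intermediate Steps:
$E{\left(Y \right)} = 0$
$b = 0$ ($b = - 6 \left(\left(-130\right) 0\right) = \left(-6\right) 0 = 0$)
$p{\left(u \right)} = \left(-4 + u\right)^{2}$
$\left(434813 + 75066\right) \left(135526 + p{\left(b \right)}\right) = \left(434813 + 75066\right) \left(135526 + \left(-4 + 0\right)^{2}\right) = 509879 \left(135526 + \left(-4\right)^{2}\right) = 509879 \left(135526 + 16\right) = 509879 \cdot 135542 = 69110019418$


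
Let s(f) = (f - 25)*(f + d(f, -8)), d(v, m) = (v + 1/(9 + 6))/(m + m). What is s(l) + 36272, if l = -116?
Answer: 4128507/80 ≈ 51606.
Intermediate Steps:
d(v, m) = (1/15 + v)/(2*m) (d(v, m) = (v + 1/15)/((2*m)) = (v + 1/15)*(1/(2*m)) = (1/15 + v)*(1/(2*m)) = (1/15 + v)/(2*m))
s(f) = (-25 + f)*(-1/240 + 15*f/16) (s(f) = (f - 25)*(f + (1/30)*(1 + 15*f)/(-8)) = (-25 + f)*(f + (1/30)*(-⅛)*(1 + 15*f)) = (-25 + f)*(f + (-1/240 - f/16)) = (-25 + f)*(-1/240 + 15*f/16))
s(l) + 36272 = (5/48 - 2813/120*(-116) + (15/16)*(-116)²) + 36272 = (5/48 + 81577/30 + (15/16)*13456) + 36272 = (5/48 + 81577/30 + 12615) + 36272 = 1226747/80 + 36272 = 4128507/80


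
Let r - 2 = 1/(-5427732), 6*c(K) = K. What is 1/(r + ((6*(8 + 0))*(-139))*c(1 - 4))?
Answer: 5427732/18117769415 ≈ 0.00029958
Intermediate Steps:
c(K) = K/6
r = 10855463/5427732 (r = 2 + 1/(-5427732) = 2 - 1/5427732 = 10855463/5427732 ≈ 2.0000)
1/(r + ((6*(8 + 0))*(-139))*c(1 - 4)) = 1/(10855463/5427732 + ((6*(8 + 0))*(-139))*((1 - 4)/6)) = 1/(10855463/5427732 + ((6*8)*(-139))*((⅙)*(-3))) = 1/(10855463/5427732 + (48*(-139))*(-½)) = 1/(10855463/5427732 - 6672*(-½)) = 1/(10855463/5427732 + 3336) = 1/(18117769415/5427732) = 5427732/18117769415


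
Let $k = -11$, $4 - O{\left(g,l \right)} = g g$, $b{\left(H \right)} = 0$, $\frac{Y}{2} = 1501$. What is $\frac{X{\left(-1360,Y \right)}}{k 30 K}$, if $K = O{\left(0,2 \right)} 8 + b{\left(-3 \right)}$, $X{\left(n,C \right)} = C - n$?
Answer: $- \frac{727}{1760} \approx -0.41307$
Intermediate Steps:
$Y = 3002$ ($Y = 2 \cdot 1501 = 3002$)
$O{\left(g,l \right)} = 4 - g^{2}$ ($O{\left(g,l \right)} = 4 - g g = 4 - g^{2}$)
$K = 32$ ($K = \left(4 - 0^{2}\right) 8 + 0 = \left(4 - 0\right) 8 + 0 = \left(4 + 0\right) 8 + 0 = 4 \cdot 8 + 0 = 32 + 0 = 32$)
$\frac{X{\left(-1360,Y \right)}}{k 30 K} = \frac{3002 - -1360}{\left(-11\right) 30 \cdot 32} = \frac{3002 + 1360}{\left(-330\right) 32} = \frac{4362}{-10560} = 4362 \left(- \frac{1}{10560}\right) = - \frac{727}{1760}$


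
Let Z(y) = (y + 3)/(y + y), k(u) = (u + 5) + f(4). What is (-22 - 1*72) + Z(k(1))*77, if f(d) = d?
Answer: -879/20 ≈ -43.950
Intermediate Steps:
k(u) = 9 + u (k(u) = (u + 5) + 4 = (5 + u) + 4 = 9 + u)
Z(y) = (3 + y)/(2*y) (Z(y) = (3 + y)/((2*y)) = (3 + y)*(1/(2*y)) = (3 + y)/(2*y))
(-22 - 1*72) + Z(k(1))*77 = (-22 - 1*72) + ((3 + (9 + 1))/(2*(9 + 1)))*77 = (-22 - 72) + ((½)*(3 + 10)/10)*77 = -94 + ((½)*(⅒)*13)*77 = -94 + (13/20)*77 = -94 + 1001/20 = -879/20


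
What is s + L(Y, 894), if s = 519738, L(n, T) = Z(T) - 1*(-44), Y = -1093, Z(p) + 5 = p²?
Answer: 1319013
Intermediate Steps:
Z(p) = -5 + p²
L(n, T) = 39 + T² (L(n, T) = (-5 + T²) - 1*(-44) = (-5 + T²) + 44 = 39 + T²)
s + L(Y, 894) = 519738 + (39 + 894²) = 519738 + (39 + 799236) = 519738 + 799275 = 1319013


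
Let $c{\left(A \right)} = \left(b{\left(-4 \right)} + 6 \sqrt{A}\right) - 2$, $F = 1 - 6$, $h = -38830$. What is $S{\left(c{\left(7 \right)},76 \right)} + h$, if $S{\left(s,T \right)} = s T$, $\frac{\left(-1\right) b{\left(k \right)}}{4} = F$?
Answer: $-37462 + 456 \sqrt{7} \approx -36256.0$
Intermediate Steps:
$F = -5$ ($F = 1 - 6 = -5$)
$b{\left(k \right)} = 20$ ($b{\left(k \right)} = \left(-4\right) \left(-5\right) = 20$)
$c{\left(A \right)} = 18 + 6 \sqrt{A}$ ($c{\left(A \right)} = \left(20 + 6 \sqrt{A}\right) - 2 = 18 + 6 \sqrt{A}$)
$S{\left(s,T \right)} = T s$
$S{\left(c{\left(7 \right)},76 \right)} + h = 76 \left(18 + 6 \sqrt{7}\right) - 38830 = \left(1368 + 456 \sqrt{7}\right) - 38830 = -37462 + 456 \sqrt{7}$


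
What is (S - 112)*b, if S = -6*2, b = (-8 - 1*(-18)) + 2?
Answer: -1488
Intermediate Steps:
b = 12 (b = (-8 + 18) + 2 = 10 + 2 = 12)
S = -12
(S - 112)*b = (-12 - 112)*12 = -124*12 = -1488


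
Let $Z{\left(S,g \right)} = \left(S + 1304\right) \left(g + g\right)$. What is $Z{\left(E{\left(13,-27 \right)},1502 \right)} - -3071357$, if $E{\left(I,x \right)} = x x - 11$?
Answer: $9145445$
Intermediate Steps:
$E{\left(I,x \right)} = -11 + x^{2}$ ($E{\left(I,x \right)} = x^{2} - 11 = -11 + x^{2}$)
$Z{\left(S,g \right)} = 2 g \left(1304 + S\right)$ ($Z{\left(S,g \right)} = \left(1304 + S\right) 2 g = 2 g \left(1304 + S\right)$)
$Z{\left(E{\left(13,-27 \right)},1502 \right)} - -3071357 = 2 \cdot 1502 \left(1304 - \left(11 - \left(-27\right)^{2}\right)\right) - -3071357 = 2 \cdot 1502 \left(1304 + \left(-11 + 729\right)\right) + 3071357 = 2 \cdot 1502 \left(1304 + 718\right) + 3071357 = 2 \cdot 1502 \cdot 2022 + 3071357 = 6074088 + 3071357 = 9145445$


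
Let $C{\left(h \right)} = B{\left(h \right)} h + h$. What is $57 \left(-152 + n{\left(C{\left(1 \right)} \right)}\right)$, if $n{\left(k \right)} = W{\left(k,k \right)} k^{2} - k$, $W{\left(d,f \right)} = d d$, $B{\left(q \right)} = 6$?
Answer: $127794$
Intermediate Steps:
$W{\left(d,f \right)} = d^{2}$
$C{\left(h \right)} = 7 h$ ($C{\left(h \right)} = 6 h + h = 7 h$)
$n{\left(k \right)} = k^{4} - k$ ($n{\left(k \right)} = k^{2} k^{2} - k = k^{4} - k$)
$57 \left(-152 + n{\left(C{\left(1 \right)} \right)}\right) = 57 \left(-152 + \left(\left(7 \cdot 1\right)^{4} - 7 \cdot 1\right)\right) = 57 \left(-152 + \left(7^{4} - 7\right)\right) = 57 \left(-152 + \left(2401 - 7\right)\right) = 57 \left(-152 + 2394\right) = 57 \cdot 2242 = 127794$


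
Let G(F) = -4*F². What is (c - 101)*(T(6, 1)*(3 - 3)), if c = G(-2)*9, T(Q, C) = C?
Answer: 0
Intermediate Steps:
c = -144 (c = -4*(-2)²*9 = -4*4*9 = -16*9 = -144)
(c - 101)*(T(6, 1)*(3 - 3)) = (-144 - 101)*(1*(3 - 3)) = -245*0 = 0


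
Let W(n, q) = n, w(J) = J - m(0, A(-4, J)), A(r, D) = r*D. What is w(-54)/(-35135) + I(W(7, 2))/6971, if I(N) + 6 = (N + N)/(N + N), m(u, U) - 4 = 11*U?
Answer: 16791739/244926085 ≈ 0.068558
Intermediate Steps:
A(r, D) = D*r
m(u, U) = 4 + 11*U
w(J) = -4 + 45*J (w(J) = J - (4 + 11*(J*(-4))) = J - (4 + 11*(-4*J)) = J - (4 - 44*J) = J + (-4 + 44*J) = -4 + 45*J)
I(N) = -5 (I(N) = -6 + (N + N)/(N + N) = -6 + (2*N)/((2*N)) = -6 + (2*N)*(1/(2*N)) = -6 + 1 = -5)
w(-54)/(-35135) + I(W(7, 2))/6971 = (-4 + 45*(-54))/(-35135) - 5/6971 = (-4 - 2430)*(-1/35135) - 5*1/6971 = -2434*(-1/35135) - 5/6971 = 2434/35135 - 5/6971 = 16791739/244926085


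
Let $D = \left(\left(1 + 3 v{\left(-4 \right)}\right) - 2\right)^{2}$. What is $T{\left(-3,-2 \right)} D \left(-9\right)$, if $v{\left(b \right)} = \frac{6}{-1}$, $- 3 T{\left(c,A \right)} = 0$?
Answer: $0$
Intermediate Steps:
$T{\left(c,A \right)} = 0$ ($T{\left(c,A \right)} = \left(- \frac{1}{3}\right) 0 = 0$)
$v{\left(b \right)} = -6$ ($v{\left(b \right)} = 6 \left(-1\right) = -6$)
$D = 361$ ($D = \left(\left(1 + 3 \left(-6\right)\right) - 2\right)^{2} = \left(\left(1 - 18\right) - 2\right)^{2} = \left(-17 - 2\right)^{2} = \left(-19\right)^{2} = 361$)
$T{\left(-3,-2 \right)} D \left(-9\right) = 0 \cdot 361 \left(-9\right) = 0 \left(-9\right) = 0$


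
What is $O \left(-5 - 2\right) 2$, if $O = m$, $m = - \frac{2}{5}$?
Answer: $\frac{28}{5} \approx 5.6$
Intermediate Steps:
$m = - \frac{2}{5}$ ($m = \left(-2\right) \frac{1}{5} = - \frac{2}{5} \approx -0.4$)
$O = - \frac{2}{5} \approx -0.4$
$O \left(-5 - 2\right) 2 = - \frac{2 \left(-5 - 2\right) 2}{5} = - \frac{2 \left(\left(-7\right) 2\right)}{5} = \left(- \frac{2}{5}\right) \left(-14\right) = \frac{28}{5}$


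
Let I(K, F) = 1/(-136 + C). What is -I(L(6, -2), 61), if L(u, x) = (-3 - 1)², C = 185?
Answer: -1/49 ≈ -0.020408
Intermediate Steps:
L(u, x) = 16 (L(u, x) = (-4)² = 16)
I(K, F) = 1/49 (I(K, F) = 1/(-136 + 185) = 1/49)
-I(L(6, -2), 61) = -1*1/49 = -1/49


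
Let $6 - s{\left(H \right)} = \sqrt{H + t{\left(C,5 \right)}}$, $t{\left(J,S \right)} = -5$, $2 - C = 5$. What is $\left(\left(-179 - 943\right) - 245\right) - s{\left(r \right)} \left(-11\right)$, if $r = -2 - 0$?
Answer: $-1301 - 11 i \sqrt{7} \approx -1301.0 - 29.103 i$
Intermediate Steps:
$C = -3$ ($C = 2 - 5 = -3$)
$r = -2$ ($r = -2 + 0 = -2$)
$s{\left(H \right)} = 6 - \sqrt{-5 + H}$ ($s{\left(H \right)} = 6 - \sqrt{H - 5} = 6 - \sqrt{-5 + H}$)
$\left(\left(-179 - 943\right) - 245\right) - s{\left(r \right)} \left(-11\right) = \left(\left(-179 - 943\right) - 245\right) - \left(6 - \sqrt{-5 - 2}\right) \left(-11\right) = \left(-1122 - 245\right) - \left(6 - \sqrt{-7}\right) \left(-11\right) = -1367 - \left(6 - i \sqrt{7}\right) \left(-11\right) = -1367 - \left(-66 + 11 i \sqrt{7}\right) = -1367 + \left(66 - 11 i \sqrt{7}\right) = -1301 - 11 i \sqrt{7}$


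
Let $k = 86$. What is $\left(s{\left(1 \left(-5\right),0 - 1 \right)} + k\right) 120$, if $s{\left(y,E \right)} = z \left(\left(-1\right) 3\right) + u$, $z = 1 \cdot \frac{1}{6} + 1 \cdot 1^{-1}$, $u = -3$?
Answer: $9540$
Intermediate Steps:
$z = \frac{7}{6}$ ($z = 1 \cdot \frac{1}{6} + 1 \cdot 1 = \frac{1}{6} + 1 = \frac{7}{6} \approx 1.1667$)
$s{\left(y,E \right)} = - \frac{13}{2}$ ($s{\left(y,E \right)} = \frac{7 \left(\left(-1\right) 3\right)}{6} - 3 = \frac{7}{6} \left(-3\right) - 3 = - \frac{7}{2} - 3 = - \frac{13}{2}$)
$\left(s{\left(1 \left(-5\right),0 - 1 \right)} + k\right) 120 = \left(- \frac{13}{2} + 86\right) 120 = \frac{159}{2} \cdot 120 = 9540$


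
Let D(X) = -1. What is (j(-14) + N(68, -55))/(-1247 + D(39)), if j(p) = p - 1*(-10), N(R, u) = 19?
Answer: -5/416 ≈ -0.012019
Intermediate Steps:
j(p) = 10 + p (j(p) = p + 10 = 10 + p)
(j(-14) + N(68, -55))/(-1247 + D(39)) = ((10 - 14) + 19)/(-1247 - 1) = (-4 + 19)/(-1248) = 15*(-1/1248) = -5/416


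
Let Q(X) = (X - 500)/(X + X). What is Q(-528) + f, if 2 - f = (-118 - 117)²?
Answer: -14578615/264 ≈ -55222.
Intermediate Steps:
f = -55223 (f = 2 - (-118 - 117)² = 2 - 1*(-235)² = 2 - 1*55225 = 2 - 55225 = -55223)
Q(X) = (-500 + X)/(2*X) (Q(X) = (-500 + X)/((2*X)) = (-500 + X)*(1/(2*X)) = (-500 + X)/(2*X))
Q(-528) + f = (½)*(-500 - 528)/(-528) - 55223 = (½)*(-1/528)*(-1028) - 55223 = 257/264 - 55223 = -14578615/264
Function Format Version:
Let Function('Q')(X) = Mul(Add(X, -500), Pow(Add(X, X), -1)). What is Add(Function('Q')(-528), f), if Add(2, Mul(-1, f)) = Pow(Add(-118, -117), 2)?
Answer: Rational(-14578615, 264) ≈ -55222.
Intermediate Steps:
f = -55223 (f = Add(2, Mul(-1, Pow(Add(-118, -117), 2))) = Add(2, Mul(-1, Pow(-235, 2))) = Add(2, Mul(-1, 55225)) = Add(2, -55225) = -55223)
Function('Q')(X) = Mul(Rational(1, 2), Pow(X, -1), Add(-500, X)) (Function('Q')(X) = Mul(Add(-500, X), Pow(Mul(2, X), -1)) = Mul(Add(-500, X), Mul(Rational(1, 2), Pow(X, -1))) = Mul(Rational(1, 2), Pow(X, -1), Add(-500, X)))
Add(Function('Q')(-528), f) = Add(Mul(Rational(1, 2), Pow(-528, -1), Add(-500, -528)), -55223) = Add(Mul(Rational(1, 2), Rational(-1, 528), -1028), -55223) = Add(Rational(257, 264), -55223) = Rational(-14578615, 264)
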